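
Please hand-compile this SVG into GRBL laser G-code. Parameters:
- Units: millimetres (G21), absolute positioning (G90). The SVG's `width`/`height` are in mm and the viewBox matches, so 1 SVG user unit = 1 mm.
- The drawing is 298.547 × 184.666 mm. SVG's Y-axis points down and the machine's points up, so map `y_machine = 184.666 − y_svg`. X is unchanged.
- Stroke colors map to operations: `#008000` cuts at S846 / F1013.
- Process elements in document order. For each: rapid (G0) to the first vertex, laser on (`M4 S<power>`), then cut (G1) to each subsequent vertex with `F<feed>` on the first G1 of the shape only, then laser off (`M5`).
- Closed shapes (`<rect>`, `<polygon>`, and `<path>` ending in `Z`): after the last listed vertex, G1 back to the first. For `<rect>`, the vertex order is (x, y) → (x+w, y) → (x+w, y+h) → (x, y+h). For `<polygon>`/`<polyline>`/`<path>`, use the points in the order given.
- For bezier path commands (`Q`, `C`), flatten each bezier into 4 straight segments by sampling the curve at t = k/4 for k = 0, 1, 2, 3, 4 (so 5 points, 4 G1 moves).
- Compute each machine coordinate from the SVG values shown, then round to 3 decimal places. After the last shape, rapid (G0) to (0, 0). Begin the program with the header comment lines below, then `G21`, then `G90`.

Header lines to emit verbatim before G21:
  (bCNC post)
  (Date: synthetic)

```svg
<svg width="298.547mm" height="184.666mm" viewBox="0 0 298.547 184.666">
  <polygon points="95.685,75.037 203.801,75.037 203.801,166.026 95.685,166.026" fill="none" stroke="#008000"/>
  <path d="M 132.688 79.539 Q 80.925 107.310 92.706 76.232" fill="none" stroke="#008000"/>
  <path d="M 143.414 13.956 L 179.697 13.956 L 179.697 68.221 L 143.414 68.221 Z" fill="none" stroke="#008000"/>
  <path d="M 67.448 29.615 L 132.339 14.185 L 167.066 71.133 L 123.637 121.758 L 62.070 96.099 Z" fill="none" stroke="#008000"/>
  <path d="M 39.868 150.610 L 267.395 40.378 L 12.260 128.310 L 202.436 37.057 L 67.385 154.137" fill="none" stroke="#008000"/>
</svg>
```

(bCNC post)
(Date: synthetic)
G21
G90
G0 X95.685 Y109.629
M4 S846
G1 X203.801 Y109.629 F1013
G1 X203.801 Y18.640
G1 X95.685 Y18.640
G1 X95.685 Y109.629
M5
G0 X132.688 Y105.127
M4 S846
G1 X110.778 Y94.920 F1013
G1 X96.811 Y92.068
G1 X90.787 Y96.573
G1 X92.706 Y108.434
M5
G0 X143.414 Y170.710
M4 S846
G1 X179.697 Y170.710 F1013
G1 X179.697 Y116.445
G1 X143.414 Y116.445
G1 X143.414 Y170.710
M5
G0 X67.448 Y155.051
M4 S846
G1 X132.339 Y170.481 F1013
G1 X167.066 Y113.533
G1 X123.637 Y62.908
G1 X62.070 Y88.567
G1 X67.448 Y155.051
M5
G0 X39.868 Y34.056
M4 S846
G1 X267.395 Y144.288 F1013
G1 X12.260 Y56.356
G1 X202.436 Y147.609
G1 X67.385 Y30.529
M5
G0 X0.000 Y0.000

Since the viewBox matches the mm dimensions, user units are millimetres directly. The only transform is the Y-flip y_m = 184.666 − y_svg.

Shape 1 is a rectangle drawn with `<polygon>`. Its stroke #008000 means cut at S846, F1013. After flipping Y the toolpath is (95.685,109.629) → (203.801,109.629) → (203.801,18.640) → (95.685,18.640) → (95.685,109.629), returning to the start.

Shape 2 is a quadratic bezier drawn with `<path>`. Its stroke #008000 means cut at S846, F1013. After flipping Y the toolpath is (132.688,105.127) → (110.778,94.920) → (96.811,92.068) → (90.787,96.573) → (92.706,108.434).

Shape 3 is a rectangle drawn with `<path>`. Its stroke #008000 means cut at S846, F1013. After flipping Y the toolpath is (143.414,170.710) → (179.697,170.710) → (179.697,116.445) → (143.414,116.445) → (143.414,170.710), returning to the start.

Shape 4 is a regular polygon drawn with `<path>`. Its stroke #008000 means cut at S846, F1013. After flipping Y the toolpath is (67.448,155.051) → (132.339,170.481) → (167.066,113.533) → (123.637,62.908) → (62.070,88.567) → (67.448,155.051), returning to the start.

Shape 5 is a open polyline drawn with `<path>`. Its stroke #008000 means cut at S846, F1013. After flipping Y the toolpath is (39.868,34.056) → (267.395,144.288) → (12.260,56.356) → (202.436,147.609) → (67.385,30.529).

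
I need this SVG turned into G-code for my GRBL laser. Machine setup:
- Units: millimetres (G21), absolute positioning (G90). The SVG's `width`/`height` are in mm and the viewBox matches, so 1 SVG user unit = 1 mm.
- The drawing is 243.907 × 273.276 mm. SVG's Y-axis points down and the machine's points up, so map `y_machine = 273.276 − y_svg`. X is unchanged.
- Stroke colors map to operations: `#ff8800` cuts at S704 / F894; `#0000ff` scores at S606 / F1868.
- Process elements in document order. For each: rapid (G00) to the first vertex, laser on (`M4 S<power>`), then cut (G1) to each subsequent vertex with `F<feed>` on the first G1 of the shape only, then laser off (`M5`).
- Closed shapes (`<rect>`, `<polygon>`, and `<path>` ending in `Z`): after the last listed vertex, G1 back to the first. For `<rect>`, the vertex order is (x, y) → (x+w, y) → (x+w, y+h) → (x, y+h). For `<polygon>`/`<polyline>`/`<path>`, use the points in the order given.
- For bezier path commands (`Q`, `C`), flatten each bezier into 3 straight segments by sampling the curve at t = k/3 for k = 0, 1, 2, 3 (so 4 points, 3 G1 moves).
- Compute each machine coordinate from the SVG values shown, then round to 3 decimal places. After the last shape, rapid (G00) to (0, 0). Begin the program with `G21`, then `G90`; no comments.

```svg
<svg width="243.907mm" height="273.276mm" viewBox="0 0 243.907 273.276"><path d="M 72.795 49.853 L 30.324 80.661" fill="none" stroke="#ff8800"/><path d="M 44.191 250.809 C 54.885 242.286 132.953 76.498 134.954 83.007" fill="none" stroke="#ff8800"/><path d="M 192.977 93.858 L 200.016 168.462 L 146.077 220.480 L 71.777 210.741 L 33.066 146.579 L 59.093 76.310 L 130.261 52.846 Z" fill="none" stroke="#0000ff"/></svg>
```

G21
G90
G00 X72.795 Y223.423
M4 S704
G1 X30.324 Y192.615 F894
M5
G00 X44.191 Y22.467
M4 S704
G1 X72.030 Y71.206 F894
G1 X112.910 Y151.552
G1 X134.954 Y190.269
M5
G00 X192.977 Y179.418
M4 S606
G1 X200.016 Y104.814 F1868
G1 X146.077 Y52.796
G1 X71.777 Y62.535
G1 X33.066 Y126.697
G1 X59.093 Y196.966
G1 X130.261 Y220.430
G1 X192.977 Y179.418
M5
G00 X0.000 Y0.000

1 u = 1 mm; y_m = 273.276 − y.

[1] `<path>` line segment, #ff8800→cut S704 F894: (72.795,223.423) → (30.324,192.615)

[2] `<path>` cubic bezier, #ff8800→cut S704 F894: (44.191,22.467) → (72.030,71.206) → (112.910,151.552) → (134.954,190.269)

[3] `<path>` regular polygon, #0000ff→score S606 F1868: (192.977,179.418) → (200.016,104.814) → (146.077,52.796) → (71.777,62.535) → (33.066,126.697) → (59.093,196.966) → (130.261,220.430) → (192.977,179.418) (closed)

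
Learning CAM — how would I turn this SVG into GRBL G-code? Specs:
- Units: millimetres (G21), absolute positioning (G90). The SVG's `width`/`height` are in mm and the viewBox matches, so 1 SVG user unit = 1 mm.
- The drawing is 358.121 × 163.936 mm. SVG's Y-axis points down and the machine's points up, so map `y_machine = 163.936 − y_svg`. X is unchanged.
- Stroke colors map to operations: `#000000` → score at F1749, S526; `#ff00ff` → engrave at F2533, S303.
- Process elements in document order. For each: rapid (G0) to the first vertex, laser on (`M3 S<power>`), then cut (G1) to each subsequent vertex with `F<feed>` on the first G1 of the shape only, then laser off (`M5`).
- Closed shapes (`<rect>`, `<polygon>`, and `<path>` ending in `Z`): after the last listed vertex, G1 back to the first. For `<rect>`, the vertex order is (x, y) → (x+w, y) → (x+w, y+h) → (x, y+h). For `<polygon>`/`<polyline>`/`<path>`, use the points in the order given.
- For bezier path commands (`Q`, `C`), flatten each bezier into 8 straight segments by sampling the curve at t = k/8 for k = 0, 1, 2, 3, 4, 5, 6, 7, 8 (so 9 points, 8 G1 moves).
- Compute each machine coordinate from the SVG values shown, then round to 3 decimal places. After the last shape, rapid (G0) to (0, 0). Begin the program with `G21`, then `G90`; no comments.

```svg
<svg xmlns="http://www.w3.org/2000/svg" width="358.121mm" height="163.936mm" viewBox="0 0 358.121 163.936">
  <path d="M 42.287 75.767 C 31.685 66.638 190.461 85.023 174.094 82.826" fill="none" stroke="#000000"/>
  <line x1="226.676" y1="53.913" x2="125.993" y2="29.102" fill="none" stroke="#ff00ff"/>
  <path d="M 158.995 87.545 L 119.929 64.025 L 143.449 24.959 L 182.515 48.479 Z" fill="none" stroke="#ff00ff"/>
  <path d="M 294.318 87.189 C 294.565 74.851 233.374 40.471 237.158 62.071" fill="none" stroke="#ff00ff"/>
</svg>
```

G21
G90
G0 X42.287 Y88.169
M3 S526
G1 X45.578 Y90.397 F1749
G1 X60.711 Y90.608
G1 X83.648 Y89.368
G1 X110.352 Y87.239
G1 X136.787 Y84.785
G1 X158.913 Y82.570
G1 X172.695 Y81.157
G1 X174.094 Y81.110
M5
G0 X226.676 Y110.023
M3 S303
G1 X125.993 Y134.834 F2533
M5
G0 X158.995 Y76.391
M3 S303
G1 X119.929 Y99.911 F2533
G1 X143.449 Y138.977
G1 X182.515 Y115.457
G1 X158.995 Y76.391
M5
G0 X294.318 Y76.747
M3 S303
G1 X291.778 Y82.255 F2533
G1 X284.959 Y88.914
G1 X275.343 Y95.812
G1 X264.412 Y102.033
G1 X253.646 Y106.663
G1 X244.528 Y108.788
G1 X238.538 Y107.493
G1 X237.158 Y101.865
M5
G0 X0.000 Y0.000

viewBox `0 0 358.121 163.936` with mm width/height → 1 unit = 1 mm. Flip: y_m = 163.936 − y_svg.

**Shape 1** — `<path>` cubic bezier, stroke `#000000` → score (S526, F1749). Control points (SVG): P0=(42.287,75.767), P1=(31.685,66.638), P2=(190.461,85.023), P3=(174.094,82.826); sampled at t=k/8. Machine vertices: (42.287,88.169) → (45.578,90.397) → (60.711,90.608) → (83.648,89.368) → (110.352,87.239) → (136.787,84.785) → (158.913,82.570) → (172.695,81.157) → (174.094,81.110). Open path.

**Shape 2** — `<line>` line segment, stroke `#ff00ff` → engrave (S303, F2533). Machine vertices: (226.676,110.023) → (125.993,134.834). Open path.

**Shape 3** — `<path>` regular polygon, stroke `#ff00ff` → engrave (S303, F2533). Machine vertices: (158.995,76.391) → (119.929,99.911) → (143.449,138.977) → (182.515,115.457) → (158.995,76.391). Closed: final G1 returns to the first vertex.

**Shape 4** — `<path>` cubic bezier, stroke `#ff00ff` → engrave (S303, F2533). Control points (SVG): P0=(294.318,87.189), P1=(294.565,74.851), P2=(233.374,40.471), P3=(237.158,62.071); sampled at t=k/8. Machine vertices: (294.318,76.747) → (291.778,82.255) → (284.959,88.914) → (275.343,95.812) → (264.412,102.033) → (253.646,106.663) → (244.528,108.788) → (238.538,107.493) → (237.158,101.865). Open path.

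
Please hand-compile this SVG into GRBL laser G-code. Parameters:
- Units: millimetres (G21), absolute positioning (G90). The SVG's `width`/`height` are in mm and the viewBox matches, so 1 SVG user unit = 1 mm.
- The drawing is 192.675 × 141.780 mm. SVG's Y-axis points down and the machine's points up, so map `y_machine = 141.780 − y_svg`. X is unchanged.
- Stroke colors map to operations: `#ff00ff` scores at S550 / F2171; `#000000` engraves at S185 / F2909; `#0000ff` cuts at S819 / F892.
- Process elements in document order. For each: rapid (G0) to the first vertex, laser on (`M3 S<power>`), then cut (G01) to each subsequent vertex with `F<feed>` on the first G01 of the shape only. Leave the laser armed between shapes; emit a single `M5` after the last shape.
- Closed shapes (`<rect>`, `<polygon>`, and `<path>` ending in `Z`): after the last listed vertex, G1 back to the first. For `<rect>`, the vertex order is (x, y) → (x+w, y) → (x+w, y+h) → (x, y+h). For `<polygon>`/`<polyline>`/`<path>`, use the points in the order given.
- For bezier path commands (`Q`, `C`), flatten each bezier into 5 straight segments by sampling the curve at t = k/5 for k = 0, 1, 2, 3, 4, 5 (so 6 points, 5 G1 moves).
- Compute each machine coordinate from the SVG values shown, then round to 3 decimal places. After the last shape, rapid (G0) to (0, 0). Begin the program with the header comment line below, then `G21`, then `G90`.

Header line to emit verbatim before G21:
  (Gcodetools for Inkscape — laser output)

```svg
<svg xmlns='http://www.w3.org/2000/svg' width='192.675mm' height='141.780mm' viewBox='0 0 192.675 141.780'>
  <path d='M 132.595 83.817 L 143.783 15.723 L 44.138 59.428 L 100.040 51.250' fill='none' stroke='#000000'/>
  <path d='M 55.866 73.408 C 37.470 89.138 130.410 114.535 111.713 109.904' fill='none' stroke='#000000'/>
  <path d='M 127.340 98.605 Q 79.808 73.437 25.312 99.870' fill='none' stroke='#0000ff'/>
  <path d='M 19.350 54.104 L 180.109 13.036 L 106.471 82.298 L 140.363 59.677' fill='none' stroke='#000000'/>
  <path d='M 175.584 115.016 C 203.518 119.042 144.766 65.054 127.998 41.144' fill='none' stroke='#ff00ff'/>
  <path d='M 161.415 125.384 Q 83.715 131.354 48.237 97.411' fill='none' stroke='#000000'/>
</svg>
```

viewBox `0 0 192.675 141.780` with mm width/height → 1 unit = 1 mm. Flip: y_m = 141.780 − y_svg.

**Shape 1** — `<path>` open polyline, stroke `#000000` → engrave (S185, F2909). Machine vertices: (132.595,57.963) → (143.783,126.057) → (44.138,82.352) → (100.040,90.530). Open path.

**Shape 2** — `<path>` cubic bezier, stroke `#000000` → engrave (S185, F2909). Control points (SVG): P0=(55.866,73.408), P1=(37.470,89.138), P2=(130.410,114.535), P3=(111.713,109.904); sampled at t=k/5. Machine vertices: (55.866,68.372) → (56.405,58.092) → (72.962,47.396) → (94.834,38.192) → (111.319,32.383) → (111.713,31.876). Open path.

**Shape 3** — `<path>` quadratic bezier, stroke `#0000ff` → cut (S819, F892). Control points (SVG): P0=(127.340,98.605), P1=(79.808,73.437), P2=(25.312,99.870); sampled at t=k/5. Machine vertices: (127.340,43.175) → (108.049,51.178) → (88.200,55.053) → (67.795,54.800) → (46.832,50.419) → (25.312,41.910). Open path.

**Shape 4** — `<path>` open polyline, stroke `#000000` → engrave (S185, F2909). Machine vertices: (19.350,87.676) → (180.109,128.744) → (106.471,59.482) → (140.363,82.103). Open path.

**Shape 5** — `<path>` cubic bezier, stroke `#ff00ff` → score (S550, F2171). Control points (SVG): P0=(175.584,115.016), P1=(203.518,119.042), P2=(144.766,65.054), P3=(127.998,41.144); sampled at t=k/5. Machine vertices: (175.584,26.764) → (182.971,30.605) → (175.730,44.142) → (160.037,63.144) → (142.068,83.385) → (127.998,100.636). Open path.

**Shape 6** — `<path>` quadratic bezier, stroke `#000000` → engrave (S185, F2909). Control points (SVG): P0=(161.415,125.384), P1=(83.715,131.354), P2=(48.237,97.411); sampled at t=k/5. Machine vertices: (161.415,16.396) → (132.024,15.605) → (106.011,18.006) → (83.375,23.601) → (64.117,32.388) → (48.237,44.369). Open path.

(Gcodetools for Inkscape — laser output)
G21
G90
G0 X132.595 Y57.963
M3 S185
G01 X143.783 Y126.057 F2909
G01 X44.138 Y82.352
G01 X100.040 Y90.530
G0 X55.866 Y68.372
M3 S185
G01 X56.405 Y58.092 F2909
G01 X72.962 Y47.396
G01 X94.834 Y38.192
G01 X111.319 Y32.383
G01 X111.713 Y31.876
G0 X127.340 Y43.175
M3 S819
G01 X108.049 Y51.178 F892
G01 X88.200 Y55.053
G01 X67.795 Y54.800
G01 X46.832 Y50.419
G01 X25.312 Y41.910
G0 X19.350 Y87.676
M3 S185
G01 X180.109 Y128.744 F2909
G01 X106.471 Y59.482
G01 X140.363 Y82.103
G0 X175.584 Y26.764
M3 S550
G01 X182.971 Y30.605 F2171
G01 X175.730 Y44.142
G01 X160.037 Y63.144
G01 X142.068 Y83.385
G01 X127.998 Y100.636
G0 X161.415 Y16.396
M3 S185
G01 X132.024 Y15.605 F2909
G01 X106.011 Y18.006
G01 X83.375 Y23.601
G01 X64.117 Y32.388
G01 X48.237 Y44.369
M5
G0 X0.000 Y0.000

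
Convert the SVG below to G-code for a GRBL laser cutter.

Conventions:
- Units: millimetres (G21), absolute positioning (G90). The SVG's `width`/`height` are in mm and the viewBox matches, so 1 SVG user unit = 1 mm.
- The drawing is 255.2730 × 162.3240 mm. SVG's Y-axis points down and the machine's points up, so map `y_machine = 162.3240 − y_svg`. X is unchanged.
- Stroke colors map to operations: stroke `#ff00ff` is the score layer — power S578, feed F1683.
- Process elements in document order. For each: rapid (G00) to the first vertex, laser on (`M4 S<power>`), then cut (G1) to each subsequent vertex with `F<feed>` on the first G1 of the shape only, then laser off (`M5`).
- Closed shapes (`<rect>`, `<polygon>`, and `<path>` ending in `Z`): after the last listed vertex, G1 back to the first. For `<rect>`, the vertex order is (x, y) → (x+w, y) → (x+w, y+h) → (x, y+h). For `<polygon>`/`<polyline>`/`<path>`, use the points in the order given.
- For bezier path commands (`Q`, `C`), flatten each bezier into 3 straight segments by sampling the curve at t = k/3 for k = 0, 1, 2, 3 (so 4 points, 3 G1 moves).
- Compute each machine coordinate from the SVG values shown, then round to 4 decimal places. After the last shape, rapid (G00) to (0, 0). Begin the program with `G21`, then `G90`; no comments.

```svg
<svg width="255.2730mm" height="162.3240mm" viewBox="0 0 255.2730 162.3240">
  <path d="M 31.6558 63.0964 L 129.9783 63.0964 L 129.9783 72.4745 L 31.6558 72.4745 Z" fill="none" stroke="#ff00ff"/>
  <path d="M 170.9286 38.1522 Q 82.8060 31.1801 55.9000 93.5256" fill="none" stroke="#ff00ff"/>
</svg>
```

G21
G90
G00 X31.6558 Y99.2276
M4 S578
G1 X129.9783 Y99.2276 F1683
G1 X129.9783 Y89.8495
G1 X31.6558 Y89.8495
G1 X31.6558 Y99.2276
M5
G00 X170.9286 Y124.1718
M4 S578
G1 X118.9820 Y121.1179 F1683
G1 X80.6392 Y102.6601
G1 X55.9000 Y68.7984
M5
G00 X0.0000 Y0.0000

viewBox `0 0 255.2730 162.3240` with mm width/height → 1 unit = 1 mm. Flip: y_m = 162.3240 − y_svg.

**Shape 1** — `<path>` rectangle, stroke `#ff00ff` → score (S578, F1683). Machine vertices: (31.6558,99.2276) → (129.9783,99.2276) → (129.9783,89.8495) → (31.6558,89.8495) → (31.6558,99.2276). Closed: final G1 returns to the first vertex.

**Shape 2** — `<path>` quadratic bezier, stroke `#ff00ff` → score (S578, F1683). Control points (SVG): P0=(170.9286,38.1522), P1=(82.8060,31.1801), P2=(55.9000,93.5256); sampled at t=k/3. Machine vertices: (170.9286,124.1718) → (118.9820,121.1179) → (80.6392,102.6601) → (55.9000,68.7984). Open path.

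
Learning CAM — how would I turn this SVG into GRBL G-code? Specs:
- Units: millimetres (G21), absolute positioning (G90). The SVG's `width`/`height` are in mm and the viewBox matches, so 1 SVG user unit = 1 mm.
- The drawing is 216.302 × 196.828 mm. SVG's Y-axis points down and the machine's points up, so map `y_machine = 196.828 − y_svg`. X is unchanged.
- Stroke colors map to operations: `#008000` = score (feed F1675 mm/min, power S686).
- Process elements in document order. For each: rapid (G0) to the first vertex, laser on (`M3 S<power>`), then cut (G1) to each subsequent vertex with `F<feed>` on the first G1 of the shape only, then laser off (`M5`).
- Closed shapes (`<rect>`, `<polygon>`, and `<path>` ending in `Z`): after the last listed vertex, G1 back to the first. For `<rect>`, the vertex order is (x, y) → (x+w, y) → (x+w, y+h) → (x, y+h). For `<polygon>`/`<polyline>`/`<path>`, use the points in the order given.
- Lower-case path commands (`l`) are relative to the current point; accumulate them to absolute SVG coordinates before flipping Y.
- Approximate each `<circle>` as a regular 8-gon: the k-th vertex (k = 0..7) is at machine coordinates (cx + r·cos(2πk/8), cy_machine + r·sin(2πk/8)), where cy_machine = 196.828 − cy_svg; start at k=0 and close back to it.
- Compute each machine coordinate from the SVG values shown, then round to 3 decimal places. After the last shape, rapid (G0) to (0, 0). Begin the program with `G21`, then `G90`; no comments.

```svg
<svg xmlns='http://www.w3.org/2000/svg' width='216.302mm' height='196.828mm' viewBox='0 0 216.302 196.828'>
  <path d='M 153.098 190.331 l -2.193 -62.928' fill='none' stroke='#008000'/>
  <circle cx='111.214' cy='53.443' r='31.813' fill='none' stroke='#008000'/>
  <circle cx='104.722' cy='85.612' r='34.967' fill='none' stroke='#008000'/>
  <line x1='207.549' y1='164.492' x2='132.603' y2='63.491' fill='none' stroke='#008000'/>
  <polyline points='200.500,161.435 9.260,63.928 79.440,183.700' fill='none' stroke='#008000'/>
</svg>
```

Since the viewBox matches the mm dimensions, user units are millimetres directly. The only transform is the Y-flip y_m = 196.828 − y_svg.

Shape 1 is a line segment drawn with `<path>`. Its stroke #008000 means score at S686, F1675. After flipping Y the toolpath is (153.098,6.497) → (150.905,69.425).

Shape 2 is a circle drawn with `<circle>`. Its stroke #008000 means score at S686, F1675. After flipping Y the toolpath is (143.027,143.385) → (133.709,165.880) → (111.214,175.198) → (88.719,165.880) → (79.401,143.385) → (88.719,120.890) → (111.214,111.572) → (133.709,120.890) → (143.027,143.385), returning to the start.

Shape 3 is a circle drawn with `<circle>`. Its stroke #008000 means score at S686, F1675. After flipping Y the toolpath is (139.689,111.216) → (129.447,135.941) → (104.722,146.183) → (79.997,135.941) → (69.755,111.216) → (79.997,86.491) → (104.722,76.249) → (129.447,86.491) → (139.689,111.216), returning to the start.

Shape 4 is a line segment drawn with `<line>`. Its stroke #008000 means score at S686, F1675. After flipping Y the toolpath is (207.549,32.336) → (132.603,133.337).

Shape 5 is a open polyline drawn with `<polyline>`. Its stroke #008000 means score at S686, F1675. After flipping Y the toolpath is (200.500,35.393) → (9.260,132.900) → (79.440,13.128).

G21
G90
G0 X153.098 Y6.497
M3 S686
G1 X150.905 Y69.425 F1675
M5
G0 X143.027 Y143.385
M3 S686
G1 X133.709 Y165.880 F1675
G1 X111.214 Y175.198
G1 X88.719 Y165.880
G1 X79.401 Y143.385
G1 X88.719 Y120.890
G1 X111.214 Y111.572
G1 X133.709 Y120.890
G1 X143.027 Y143.385
M5
G0 X139.689 Y111.216
M3 S686
G1 X129.447 Y135.941 F1675
G1 X104.722 Y146.183
G1 X79.997 Y135.941
G1 X69.755 Y111.216
G1 X79.997 Y86.491
G1 X104.722 Y76.249
G1 X129.447 Y86.491
G1 X139.689 Y111.216
M5
G0 X207.549 Y32.336
M3 S686
G1 X132.603 Y133.337 F1675
M5
G0 X200.500 Y35.393
M3 S686
G1 X9.260 Y132.900 F1675
G1 X79.440 Y13.128
M5
G0 X0.000 Y0.000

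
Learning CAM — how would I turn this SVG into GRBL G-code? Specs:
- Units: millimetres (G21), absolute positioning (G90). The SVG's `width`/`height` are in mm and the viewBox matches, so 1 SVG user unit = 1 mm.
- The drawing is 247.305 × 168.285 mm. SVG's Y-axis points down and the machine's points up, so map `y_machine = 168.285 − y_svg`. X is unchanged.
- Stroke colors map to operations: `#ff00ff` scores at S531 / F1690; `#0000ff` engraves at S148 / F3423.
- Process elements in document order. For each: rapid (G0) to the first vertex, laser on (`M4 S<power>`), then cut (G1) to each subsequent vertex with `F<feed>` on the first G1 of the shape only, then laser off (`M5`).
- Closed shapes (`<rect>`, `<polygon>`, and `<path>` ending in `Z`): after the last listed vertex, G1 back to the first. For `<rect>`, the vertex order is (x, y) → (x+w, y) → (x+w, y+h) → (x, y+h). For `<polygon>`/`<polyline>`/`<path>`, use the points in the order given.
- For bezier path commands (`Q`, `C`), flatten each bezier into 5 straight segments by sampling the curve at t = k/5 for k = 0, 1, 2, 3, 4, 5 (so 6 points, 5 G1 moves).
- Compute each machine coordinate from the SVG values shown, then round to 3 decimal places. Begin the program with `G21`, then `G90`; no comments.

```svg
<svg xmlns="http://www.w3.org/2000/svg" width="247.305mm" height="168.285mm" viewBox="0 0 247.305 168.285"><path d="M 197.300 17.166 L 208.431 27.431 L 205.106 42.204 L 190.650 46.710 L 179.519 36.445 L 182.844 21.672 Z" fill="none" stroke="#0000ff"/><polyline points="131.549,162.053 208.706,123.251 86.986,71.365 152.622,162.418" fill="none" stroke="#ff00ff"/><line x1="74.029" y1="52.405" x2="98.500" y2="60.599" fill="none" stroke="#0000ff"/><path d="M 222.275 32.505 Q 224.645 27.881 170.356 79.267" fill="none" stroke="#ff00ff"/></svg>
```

G21
G90
G0 X197.300 Y151.119
M4 S148
G1 X208.431 Y140.854 F3423
G1 X205.106 Y126.081
G1 X190.650 Y121.575
G1 X179.519 Y131.840
G1 X182.844 Y146.613
G1 X197.300 Y151.119
M5
G0 X131.549 Y6.232
M4 S531
G1 X208.706 Y45.034 F1690
G1 X86.986 Y96.920
G1 X152.622 Y5.867
M5
G0 X74.029 Y115.880
M4 S148
G1 X98.500 Y107.686 F3423
M5
G0 X222.275 Y135.780
M4 S531
G1 X220.957 Y135.389 F1690
G1 X215.106 Y130.518
G1 X204.722 Y121.165
G1 X189.805 Y107.332
G1 X170.356 Y89.018
M5

1 u = 1 mm; y_m = 168.285 − y.

[1] `<path>` regular polygon, #0000ff→engrave S148 F3423: (197.300,151.119) → (208.431,140.854) → (205.106,126.081) → (190.650,121.575) → (179.519,131.840) → (182.844,146.613) → (197.300,151.119) (closed)

[2] `<polyline>` open polyline, #ff00ff→score S531 F1690: (131.549,6.232) → (208.706,45.034) → (86.986,96.920) → (152.622,5.867)

[3] `<line>` line segment, #0000ff→engrave S148 F3423: (74.029,115.880) → (98.500,107.686)

[4] `<path>` quadratic bezier, #ff00ff→score S531 F1690: (222.275,135.780) → (220.957,135.389) → (215.106,130.518) → (204.722,121.165) → (189.805,107.332) → (170.356,89.018)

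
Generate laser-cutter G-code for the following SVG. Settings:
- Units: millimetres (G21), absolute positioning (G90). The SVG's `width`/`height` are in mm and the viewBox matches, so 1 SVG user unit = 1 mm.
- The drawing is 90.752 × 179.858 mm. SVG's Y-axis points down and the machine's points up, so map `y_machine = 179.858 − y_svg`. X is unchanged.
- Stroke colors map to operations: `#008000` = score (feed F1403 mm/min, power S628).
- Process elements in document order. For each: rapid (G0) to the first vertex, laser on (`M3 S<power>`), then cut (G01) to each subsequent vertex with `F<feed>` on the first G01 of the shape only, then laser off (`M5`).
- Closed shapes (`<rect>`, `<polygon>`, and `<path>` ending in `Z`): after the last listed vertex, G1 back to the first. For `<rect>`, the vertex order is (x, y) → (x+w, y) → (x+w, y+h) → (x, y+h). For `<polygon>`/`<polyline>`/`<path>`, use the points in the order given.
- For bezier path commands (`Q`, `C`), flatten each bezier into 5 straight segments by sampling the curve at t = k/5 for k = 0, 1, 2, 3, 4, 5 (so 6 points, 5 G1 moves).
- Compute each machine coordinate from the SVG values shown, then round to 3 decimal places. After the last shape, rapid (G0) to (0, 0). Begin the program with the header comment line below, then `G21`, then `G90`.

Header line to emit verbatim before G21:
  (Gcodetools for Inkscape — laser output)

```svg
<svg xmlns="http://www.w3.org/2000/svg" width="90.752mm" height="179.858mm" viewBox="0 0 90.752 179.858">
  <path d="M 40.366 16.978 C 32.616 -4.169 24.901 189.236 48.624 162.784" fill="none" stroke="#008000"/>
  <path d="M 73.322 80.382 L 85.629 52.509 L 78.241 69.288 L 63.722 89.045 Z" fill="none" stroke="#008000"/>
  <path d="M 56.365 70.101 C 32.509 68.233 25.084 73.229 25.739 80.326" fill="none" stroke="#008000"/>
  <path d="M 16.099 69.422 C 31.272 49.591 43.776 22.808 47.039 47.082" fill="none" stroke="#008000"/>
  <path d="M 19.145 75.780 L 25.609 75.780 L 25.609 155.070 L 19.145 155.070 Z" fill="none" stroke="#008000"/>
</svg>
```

(Gcodetools for Inkscape — laser output)
G21
G90
G0 X40.366 Y162.880
M3 S628
G01 X35.971 Y153.297 F1403
G01 X33.093 Y113.074
G01 X33.237 Y63.061
G01 X37.912 Y24.110
G01 X48.624 Y17.074
M5
G0 X73.322 Y99.476
M3 S628
G01 X85.629 Y127.349 F1403
G01 X78.241 Y110.570
G01 X63.722 Y90.813
G01 X73.322 Y99.476
M5
G0 X56.365 Y109.757
M3 S628
G01 X43.956 Y110.092 F1403
G01 X35.090 Y109.009
G01 X29.366 Y106.735
G01 X26.382 Y103.500
G01 X25.739 Y99.532
M5
G0 X16.099 Y110.436
M3 S628
G01 X24.830 Y122.705 F1403
G01 X32.605 Y133.858
G01 X39.108 Y141.110
G01 X44.025 Y141.678
G01 X47.039 Y132.776
M5
G0 X19.145 Y104.078
M3 S628
G01 X25.609 Y104.078 F1403
G01 X25.609 Y24.788
G01 X19.145 Y24.788
G01 X19.145 Y104.078
M5
G0 X0.000 Y0.000

Since the viewBox matches the mm dimensions, user units are millimetres directly. The only transform is the Y-flip y_m = 179.858 − y_svg.

Shape 1 is a cubic bezier drawn with `<path>`. Its stroke #008000 means score at S628, F1403. After flipping Y the toolpath is (40.366,162.880) → (35.971,153.297) → (33.093,113.074) → (33.237,63.061) → (37.912,24.110) → (48.624,17.074).

Shape 2 is a closed polygon drawn with `<path>`. Its stroke #008000 means score at S628, F1403. After flipping Y the toolpath is (73.322,99.476) → (85.629,127.349) → (78.241,110.570) → (63.722,90.813) → (73.322,99.476), returning to the start.

Shape 3 is a cubic bezier drawn with `<path>`. Its stroke #008000 means score at S628, F1403. After flipping Y the toolpath is (56.365,109.757) → (43.956,110.092) → (35.090,109.009) → (29.366,106.735) → (26.382,103.500) → (25.739,99.532).

Shape 4 is a cubic bezier drawn with `<path>`. Its stroke #008000 means score at S628, F1403. After flipping Y the toolpath is (16.099,110.436) → (24.830,122.705) → (32.605,133.858) → (39.108,141.110) → (44.025,141.678) → (47.039,132.776).

Shape 5 is a rectangle drawn with `<path>`. Its stroke #008000 means score at S628, F1403. After flipping Y the toolpath is (19.145,104.078) → (25.609,104.078) → (25.609,24.788) → (19.145,24.788) → (19.145,104.078), returning to the start.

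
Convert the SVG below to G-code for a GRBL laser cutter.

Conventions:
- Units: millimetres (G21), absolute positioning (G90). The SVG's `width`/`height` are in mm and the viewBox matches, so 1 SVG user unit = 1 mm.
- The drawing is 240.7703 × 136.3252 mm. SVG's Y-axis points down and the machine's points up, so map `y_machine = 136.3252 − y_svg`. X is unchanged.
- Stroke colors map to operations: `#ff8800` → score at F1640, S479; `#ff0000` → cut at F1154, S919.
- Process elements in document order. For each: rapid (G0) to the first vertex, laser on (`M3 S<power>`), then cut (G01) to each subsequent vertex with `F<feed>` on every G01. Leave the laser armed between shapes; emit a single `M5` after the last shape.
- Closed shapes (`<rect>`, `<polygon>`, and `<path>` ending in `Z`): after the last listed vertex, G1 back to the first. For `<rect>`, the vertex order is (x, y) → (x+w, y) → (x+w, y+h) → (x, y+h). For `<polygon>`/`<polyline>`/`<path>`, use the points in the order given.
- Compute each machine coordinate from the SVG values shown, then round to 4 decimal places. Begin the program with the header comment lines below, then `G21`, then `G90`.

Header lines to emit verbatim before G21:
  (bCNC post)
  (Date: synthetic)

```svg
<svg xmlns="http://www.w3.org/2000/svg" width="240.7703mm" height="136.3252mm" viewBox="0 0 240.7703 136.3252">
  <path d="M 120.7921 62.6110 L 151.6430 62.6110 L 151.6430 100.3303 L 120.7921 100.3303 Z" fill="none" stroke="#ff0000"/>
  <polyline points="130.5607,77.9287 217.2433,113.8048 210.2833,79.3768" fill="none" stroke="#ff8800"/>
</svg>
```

(bCNC post)
(Date: synthetic)
G21
G90
G0 X120.7921 Y73.7142
M3 S919
G01 X151.6430 Y73.7142 F1154
G01 X151.6430 Y35.9949 F1154
G01 X120.7921 Y35.9949 F1154
G01 X120.7921 Y73.7142 F1154
G0 X130.5607 Y58.3965
M3 S479
G01 X217.2433 Y22.5204 F1640
G01 X210.2833 Y56.9484 F1640
M5

1 u = 1 mm; y_m = 136.3252 − y.

[1] `<path>` rectangle, #ff0000→cut S919 F1154: (120.7921,73.7142) → (151.6430,73.7142) → (151.6430,35.9949) → (120.7921,35.9949) → (120.7921,73.7142) (closed)

[2] `<polyline>` open polyline, #ff8800→score S479 F1640: (130.5607,58.3965) → (217.2433,22.5204) → (210.2833,56.9484)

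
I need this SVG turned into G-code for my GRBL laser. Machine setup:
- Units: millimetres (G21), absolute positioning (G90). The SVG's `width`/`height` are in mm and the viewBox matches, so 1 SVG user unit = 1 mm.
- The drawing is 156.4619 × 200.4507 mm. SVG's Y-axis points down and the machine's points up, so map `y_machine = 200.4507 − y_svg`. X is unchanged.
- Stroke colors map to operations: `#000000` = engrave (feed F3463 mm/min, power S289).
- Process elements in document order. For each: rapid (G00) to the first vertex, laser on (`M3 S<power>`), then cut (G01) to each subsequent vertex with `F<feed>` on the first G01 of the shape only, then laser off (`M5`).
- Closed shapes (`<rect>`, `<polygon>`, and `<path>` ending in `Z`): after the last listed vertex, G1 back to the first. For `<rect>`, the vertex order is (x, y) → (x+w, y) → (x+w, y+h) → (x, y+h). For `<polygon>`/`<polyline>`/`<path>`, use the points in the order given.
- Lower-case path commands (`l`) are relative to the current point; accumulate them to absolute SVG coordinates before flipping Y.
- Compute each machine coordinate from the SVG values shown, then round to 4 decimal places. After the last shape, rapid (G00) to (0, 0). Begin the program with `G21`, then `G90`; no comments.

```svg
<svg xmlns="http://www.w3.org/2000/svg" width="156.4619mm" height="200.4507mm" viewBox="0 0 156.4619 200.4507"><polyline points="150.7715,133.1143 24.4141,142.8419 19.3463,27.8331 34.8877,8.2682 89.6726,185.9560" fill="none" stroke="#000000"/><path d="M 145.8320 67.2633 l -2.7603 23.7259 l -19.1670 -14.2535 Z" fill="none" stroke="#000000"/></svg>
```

1 u = 1 mm; y_m = 200.4507 − y.

[1] `<polyline>` open polyline, #000000→engrave S289 F3463: (150.7715,67.3364) → (24.4141,57.6088) → (19.3463,172.6176) → (34.8877,192.1825) → (89.6726,14.4947)

[2] `<path>` regular polygon, #000000→engrave S289 F3463: (145.8320,133.1874) → (143.0717,109.4615) → (123.9047,123.7150) → (145.8320,133.1874) (closed)

G21
G90
G00 X150.7715 Y67.3364
M3 S289
G01 X24.4141 Y57.6088 F3463
G01 X19.3463 Y172.6176
G01 X34.8877 Y192.1825
G01 X89.6726 Y14.4947
M5
G00 X145.8320 Y133.1874
M3 S289
G01 X143.0717 Y109.4615 F3463
G01 X123.9047 Y123.7150
G01 X145.8320 Y133.1874
M5
G00 X0.0000 Y0.0000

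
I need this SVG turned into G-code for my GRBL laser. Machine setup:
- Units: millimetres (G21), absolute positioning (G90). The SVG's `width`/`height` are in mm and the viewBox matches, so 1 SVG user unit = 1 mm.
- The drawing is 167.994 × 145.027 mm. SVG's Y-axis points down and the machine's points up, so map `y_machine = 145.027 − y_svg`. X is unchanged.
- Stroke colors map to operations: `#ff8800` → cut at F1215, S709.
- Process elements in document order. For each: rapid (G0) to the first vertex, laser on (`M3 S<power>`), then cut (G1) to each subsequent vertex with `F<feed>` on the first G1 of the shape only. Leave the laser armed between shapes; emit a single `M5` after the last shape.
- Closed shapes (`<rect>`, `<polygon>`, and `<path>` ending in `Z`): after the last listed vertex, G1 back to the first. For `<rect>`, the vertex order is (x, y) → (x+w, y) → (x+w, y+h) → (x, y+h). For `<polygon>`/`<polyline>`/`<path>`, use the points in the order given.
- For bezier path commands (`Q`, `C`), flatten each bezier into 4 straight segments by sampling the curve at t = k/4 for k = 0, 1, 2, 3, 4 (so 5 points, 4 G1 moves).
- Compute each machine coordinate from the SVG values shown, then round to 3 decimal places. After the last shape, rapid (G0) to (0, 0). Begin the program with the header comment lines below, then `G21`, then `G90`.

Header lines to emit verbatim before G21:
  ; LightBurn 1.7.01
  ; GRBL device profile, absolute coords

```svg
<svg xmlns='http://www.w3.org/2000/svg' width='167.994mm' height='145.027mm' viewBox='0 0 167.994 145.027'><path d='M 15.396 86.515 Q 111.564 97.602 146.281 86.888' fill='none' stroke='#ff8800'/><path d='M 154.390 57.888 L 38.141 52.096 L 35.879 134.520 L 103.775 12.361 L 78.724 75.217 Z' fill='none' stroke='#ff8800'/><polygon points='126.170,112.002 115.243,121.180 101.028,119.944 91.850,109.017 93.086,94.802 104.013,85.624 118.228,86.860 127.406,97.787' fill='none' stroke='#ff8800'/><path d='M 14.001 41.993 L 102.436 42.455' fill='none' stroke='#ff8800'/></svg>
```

; LightBurn 1.7.01
; GRBL device profile, absolute coords
G21
G90
G0 X15.396 Y58.512
M3 S709
G1 X59.639 Y54.331 F1215
G1 X96.201 Y52.875
G1 X125.082 Y54.145
G1 X146.281 Y58.139
G0 X154.390 Y87.139
M3 S709
G1 X38.141 Y92.931 F1215
G1 X35.879 Y10.507
G1 X103.775 Y132.666
G1 X78.724 Y69.810
G1 X154.390 Y87.139
G0 X126.170 Y33.025
M3 S709
G1 X115.243 Y23.847 F1215
G1 X101.028 Y25.083
G1 X91.850 Y36.010
G1 X93.086 Y50.225
G1 X104.013 Y59.403
G1 X118.228 Y58.167
G1 X127.406 Y47.240
G1 X126.170 Y33.025
G0 X14.001 Y103.034
M3 S709
G1 X102.436 Y102.572 F1215
M5
G0 X0.000 Y0.000

1 u = 1 mm; y_m = 145.027 − y.

[1] `<path>` quadratic bezier, #ff8800→cut S709 F1215: (15.396,58.512) → (59.639,54.331) → (96.201,52.875) → (125.082,54.145) → (146.281,58.139)

[2] `<path>` closed polygon, #ff8800→cut S709 F1215: (154.390,87.139) → (38.141,92.931) → (35.879,10.507) → (103.775,132.666) → (78.724,69.810) → (154.390,87.139) (closed)

[3] `<polygon>` regular polygon, #ff8800→cut S709 F1215: (126.170,33.025) → (115.243,23.847) → (101.028,25.083) → (91.850,36.010) → (93.086,50.225) → (104.013,59.403) → (118.228,58.167) → (127.406,47.240) → (126.170,33.025) (closed)

[4] `<path>` line segment, #ff8800→cut S709 F1215: (14.001,103.034) → (102.436,102.572)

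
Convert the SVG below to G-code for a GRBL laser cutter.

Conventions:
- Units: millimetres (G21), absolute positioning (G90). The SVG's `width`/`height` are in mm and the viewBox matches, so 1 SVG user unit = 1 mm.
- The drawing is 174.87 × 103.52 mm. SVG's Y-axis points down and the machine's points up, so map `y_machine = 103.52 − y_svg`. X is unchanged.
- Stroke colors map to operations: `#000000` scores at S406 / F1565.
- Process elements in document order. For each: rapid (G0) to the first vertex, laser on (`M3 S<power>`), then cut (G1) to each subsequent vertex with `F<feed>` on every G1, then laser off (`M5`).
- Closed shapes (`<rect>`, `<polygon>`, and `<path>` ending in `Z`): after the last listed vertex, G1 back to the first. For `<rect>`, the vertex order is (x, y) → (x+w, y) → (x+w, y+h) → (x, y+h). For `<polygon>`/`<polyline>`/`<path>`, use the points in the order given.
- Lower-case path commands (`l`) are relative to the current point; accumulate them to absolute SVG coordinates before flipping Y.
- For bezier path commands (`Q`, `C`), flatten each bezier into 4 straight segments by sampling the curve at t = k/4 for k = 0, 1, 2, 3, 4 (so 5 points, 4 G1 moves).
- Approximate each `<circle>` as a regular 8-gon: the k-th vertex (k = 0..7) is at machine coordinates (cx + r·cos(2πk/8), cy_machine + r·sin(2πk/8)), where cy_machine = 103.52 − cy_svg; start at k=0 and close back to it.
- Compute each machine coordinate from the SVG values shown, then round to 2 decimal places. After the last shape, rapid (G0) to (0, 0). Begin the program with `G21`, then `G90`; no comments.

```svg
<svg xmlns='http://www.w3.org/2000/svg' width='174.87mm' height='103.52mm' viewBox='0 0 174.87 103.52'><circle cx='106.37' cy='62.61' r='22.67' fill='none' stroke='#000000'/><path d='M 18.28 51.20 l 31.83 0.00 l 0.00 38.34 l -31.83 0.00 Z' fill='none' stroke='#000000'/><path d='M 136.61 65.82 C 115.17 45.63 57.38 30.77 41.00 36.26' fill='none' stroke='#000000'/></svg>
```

viewBox `0 0 174.87 103.52` with mm width/height → 1 unit = 1 mm. Flip: y_m = 103.52 − y_svg.

**Shape 1** — `<circle>` circle, stroke `#000000` → score (S406, F1565). Machine vertices: (129.04,40.91) → (122.40,56.94) → (106.37,63.58) → (90.34,56.94) → (83.70,40.91) → (90.34,24.88) → (106.37,18.24) → (122.40,24.88) → (129.04,40.91). Closed: final G1 returns to the first vertex.

**Shape 2** — `<path>` rectangle, stroke `#000000` → score (S406, F1565). Machine vertices: (18.28,52.32) → (50.11,52.32) → (50.11,13.98) → (18.28,13.98) → (18.28,52.32). Closed: final G1 returns to the first vertex.

**Shape 3** — `<path>` cubic bezier, stroke `#000000` → score (S406, F1565). Control points (SVG): P0=(136.61,65.82), P1=(115.17,45.63), P2=(57.38,30.77), P3=(41.00,36.26); sampled at t=k/4. Machine vertices: (136.61,37.70) → (114.93,51.61) → (86.91,62.11) → (59.83,67.80) → (41.00,67.26). Open path.

G21
G90
G0 X129.04 Y40.91
M3 S406
G1 X122.40 Y56.94 F1565
G1 X106.37 Y63.58 F1565
G1 X90.34 Y56.94 F1565
G1 X83.70 Y40.91 F1565
G1 X90.34 Y24.88 F1565
G1 X106.37 Y18.24 F1565
G1 X122.40 Y24.88 F1565
G1 X129.04 Y40.91 F1565
M5
G0 X18.28 Y52.32
M3 S406
G1 X50.11 Y52.32 F1565
G1 X50.11 Y13.98 F1565
G1 X18.28 Y13.98 F1565
G1 X18.28 Y52.32 F1565
M5
G0 X136.61 Y37.70
M3 S406
G1 X114.93 Y51.61 F1565
G1 X86.91 Y62.11 F1565
G1 X59.83 Y67.80 F1565
G1 X41.00 Y67.26 F1565
M5
G0 X0.00 Y0.00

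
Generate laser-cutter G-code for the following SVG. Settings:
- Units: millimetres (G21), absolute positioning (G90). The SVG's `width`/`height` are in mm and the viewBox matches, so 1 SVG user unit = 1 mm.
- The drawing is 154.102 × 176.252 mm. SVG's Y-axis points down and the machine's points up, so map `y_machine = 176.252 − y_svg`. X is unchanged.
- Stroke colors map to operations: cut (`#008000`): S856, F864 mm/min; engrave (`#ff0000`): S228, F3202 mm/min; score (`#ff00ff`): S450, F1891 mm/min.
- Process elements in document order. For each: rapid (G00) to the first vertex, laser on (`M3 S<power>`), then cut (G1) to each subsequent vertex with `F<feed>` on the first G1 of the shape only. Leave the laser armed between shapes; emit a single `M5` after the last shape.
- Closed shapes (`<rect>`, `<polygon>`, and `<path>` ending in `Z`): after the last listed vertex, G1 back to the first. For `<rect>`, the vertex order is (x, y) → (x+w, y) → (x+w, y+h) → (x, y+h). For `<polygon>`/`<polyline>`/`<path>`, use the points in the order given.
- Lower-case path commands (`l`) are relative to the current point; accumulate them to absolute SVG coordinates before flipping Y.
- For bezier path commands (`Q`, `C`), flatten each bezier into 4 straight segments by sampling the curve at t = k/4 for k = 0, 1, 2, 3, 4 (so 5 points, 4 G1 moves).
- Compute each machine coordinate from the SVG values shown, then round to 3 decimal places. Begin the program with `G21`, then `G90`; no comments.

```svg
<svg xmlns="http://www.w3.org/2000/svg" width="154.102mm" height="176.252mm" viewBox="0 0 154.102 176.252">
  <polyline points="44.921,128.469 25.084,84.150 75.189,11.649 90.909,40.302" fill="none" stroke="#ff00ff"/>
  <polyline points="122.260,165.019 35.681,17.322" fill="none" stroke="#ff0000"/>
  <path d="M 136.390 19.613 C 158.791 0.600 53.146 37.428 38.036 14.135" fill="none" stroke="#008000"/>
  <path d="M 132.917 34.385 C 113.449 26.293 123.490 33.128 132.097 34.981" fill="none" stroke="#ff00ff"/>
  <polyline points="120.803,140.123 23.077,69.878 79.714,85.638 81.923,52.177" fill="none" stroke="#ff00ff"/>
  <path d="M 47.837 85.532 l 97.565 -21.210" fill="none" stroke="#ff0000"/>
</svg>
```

G21
G90
G00 X44.921 Y47.783
M3 S450
G1 X25.084 Y92.102 F1891
G1 X75.189 Y164.603
G1 X90.909 Y135.950
G00 X122.260 Y11.233
M3 S228
G1 X35.681 Y158.930 F3202
G00 X136.390 Y156.639
M3 S856
G1 X132.597 Y162.240 F864
G1 X101.280 Y157.773
G1 X62.928 Y154.108
G1 X38.036 Y162.117
G00 X132.917 Y141.867
M3 S450
G1 X123.365 Y145.448 F1891
G1 X121.979 Y145.298
G1 X125.856 Y143.284
G1 X132.097 Y141.271
G00 X120.803 Y36.129
M3 S450
G1 X23.077 Y106.374 F1891
G1 X79.714 Y90.614
G1 X81.923 Y124.075
G00 X47.837 Y90.720
M3 S228
G1 X145.402 Y111.930 F3202
M5

1 u = 1 mm; y_m = 176.252 − y.

[1] `<polyline>` open polyline, #ff00ff→score S450 F1891: (44.921,47.783) → (25.084,92.102) → (75.189,164.603) → (90.909,135.950)

[2] `<polyline>` line segment, #ff0000→engrave S228 F3202: (122.260,11.233) → (35.681,158.930)

[3] `<path>` cubic bezier, #008000→cut S856 F864: (136.390,156.639) → (132.597,162.240) → (101.280,157.773) → (62.928,154.108) → (38.036,162.117)

[4] `<path>` cubic bezier, #ff00ff→score S450 F1891: (132.917,141.867) → (123.365,145.448) → (121.979,145.298) → (125.856,143.284) → (132.097,141.271)

[5] `<polyline>` open polyline, #ff00ff→score S450 F1891: (120.803,36.129) → (23.077,106.374) → (79.714,90.614) → (81.923,124.075)

[6] `<path>` line segment, #ff0000→engrave S228 F3202: (47.837,90.720) → (145.402,111.930)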